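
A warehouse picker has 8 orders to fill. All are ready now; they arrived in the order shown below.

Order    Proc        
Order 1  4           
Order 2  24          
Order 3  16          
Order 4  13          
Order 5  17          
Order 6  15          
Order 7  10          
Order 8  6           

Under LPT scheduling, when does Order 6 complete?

LPT (decreasing processing time): Order 2 Order 5 Order 3 Order 6 Order 4 Order 7 Order 8 Order 1.
Order 2: 0→24
Order 5: 24→41
Order 3: 41→57
Order 6: 57→72

72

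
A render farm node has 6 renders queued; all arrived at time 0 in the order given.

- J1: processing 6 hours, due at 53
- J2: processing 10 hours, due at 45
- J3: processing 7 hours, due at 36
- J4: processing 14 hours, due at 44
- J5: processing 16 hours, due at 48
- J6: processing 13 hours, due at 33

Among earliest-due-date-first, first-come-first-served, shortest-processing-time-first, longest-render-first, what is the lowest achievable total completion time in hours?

194

EDD (increasing due date): J6 J3 J4 J2 J5 J1.
J6: 0→13
J3: 13→20
J4: 20→34
J2: 34→44
J5: 44→60
J1: 60→66
Sum = 13+20+34+44+60+66 = 237.
FIFO (arrival order): J1 J2 J3 J4 J5 J6.
J1: 0→6
J2: 6→16
J3: 16→23
J4: 23→37
J5: 37→53
J6: 53→66
Sum = 6+16+23+37+53+66 = 201.
SPT (increasing processing time): J1 J3 J2 J6 J4 J5.
J1: 0→6
J3: 6→13
J2: 13→23
J6: 23→36
J4: 36→50
J5: 50→66
Sum = 6+13+23+36+50+66 = 194.
LPT (decreasing processing time): J5 J4 J6 J2 J3 J1.
J5: 0→16
J4: 16→30
J6: 30→43
J2: 43→53
J3: 53→60
J1: 60→66
Sum = 16+30+43+53+60+66 = 268.
EDD 237, FIFO 201, SPT 194, LPT 268 → minimum 194.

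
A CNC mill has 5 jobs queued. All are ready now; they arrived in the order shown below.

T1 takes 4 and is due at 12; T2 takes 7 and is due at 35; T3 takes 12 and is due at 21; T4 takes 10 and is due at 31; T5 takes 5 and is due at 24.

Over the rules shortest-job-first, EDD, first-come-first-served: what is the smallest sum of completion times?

SPT (increasing processing time): T1 T5 T2 T4 T3.
T1: 0→4
T5: 4→9
T2: 9→16
T4: 16→26
T3: 26→38
Sum = 4+9+16+26+38 = 93.
EDD (increasing due date): T1 T3 T5 T4 T2.
T1: 0→4
T3: 4→16
T5: 16→21
T4: 21→31
T2: 31→38
Sum = 4+16+21+31+38 = 110.
FIFO (arrival order): T1 T2 T3 T4 T5.
T1: 0→4
T2: 4→11
T3: 11→23
T4: 23→33
T5: 33→38
Sum = 4+11+23+33+38 = 109.
SPT 93, EDD 110, FIFO 109 → minimum 93.

93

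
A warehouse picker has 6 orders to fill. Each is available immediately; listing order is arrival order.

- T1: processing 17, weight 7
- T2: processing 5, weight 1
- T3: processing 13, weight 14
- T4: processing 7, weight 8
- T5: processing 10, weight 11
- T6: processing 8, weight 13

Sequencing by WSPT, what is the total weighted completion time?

WSPT (decreasing weight/processing-time ratio): T6 T4 T5 T3 T1 T2.
T6: finishes 8, weight 13, w·C = 104
T4: finishes 15, weight 8, w·C = 120
T5: finishes 25, weight 11, w·C = 275
T3: finishes 38, weight 14, w·C = 532
T1: finishes 55, weight 7, w·C = 385
T2: finishes 60, weight 1, w·C = 60
Sum = 104+120+275+532+385+60 = 1476.

1476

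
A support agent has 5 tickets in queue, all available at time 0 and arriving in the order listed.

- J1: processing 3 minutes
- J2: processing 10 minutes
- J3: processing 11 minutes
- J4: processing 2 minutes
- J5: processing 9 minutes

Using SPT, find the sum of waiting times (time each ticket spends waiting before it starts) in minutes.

SPT (increasing processing time): J4 J1 J5 J2 J3.
J4: waits 0, runs 0→2
J1: waits 2, runs 2→5
J5: waits 5, runs 5→14
J2: waits 14, runs 14→24
J3: waits 24, runs 24→35
Sum = 0+2+5+14+24 = 45.

45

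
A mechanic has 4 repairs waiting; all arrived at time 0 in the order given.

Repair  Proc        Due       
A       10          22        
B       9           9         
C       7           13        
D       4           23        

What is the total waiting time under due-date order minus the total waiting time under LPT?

EDD (increasing due date): B C A D.
B: waits 0, runs 0→9
C: waits 9, runs 9→16
A: waits 16, runs 16→26
D: waits 26, runs 26→30
Sum = 0+9+16+26 = 51.
LPT (decreasing processing time): A B C D.
A: waits 0, runs 0→10
B: waits 10, runs 10→19
C: waits 19, runs 19→26
D: waits 26, runs 26→30
Sum = 0+10+19+26 = 55.
Difference = 51 − 55 = -4.

-4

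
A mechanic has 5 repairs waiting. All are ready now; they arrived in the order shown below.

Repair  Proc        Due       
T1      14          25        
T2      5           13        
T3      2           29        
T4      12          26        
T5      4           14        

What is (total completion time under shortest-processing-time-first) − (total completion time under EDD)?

SPT (increasing processing time): T3 T5 T2 T4 T1.
T3: 0→2
T5: 2→6
T2: 6→11
T4: 11→23
T1: 23→37
Sum = 2+6+11+23+37 = 79.
EDD (increasing due date): T2 T5 T1 T4 T3.
T2: 0→5
T5: 5→9
T1: 9→23
T4: 23→35
T3: 35→37
Sum = 5+9+23+35+37 = 109.
Difference = 79 − 109 = -30.

-30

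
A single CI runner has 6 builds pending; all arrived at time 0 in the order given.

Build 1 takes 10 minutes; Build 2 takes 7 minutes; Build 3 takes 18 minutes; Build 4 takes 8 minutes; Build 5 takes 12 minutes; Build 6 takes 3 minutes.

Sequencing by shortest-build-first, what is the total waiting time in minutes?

SPT (increasing processing time): Build 6 Build 2 Build 4 Build 1 Build 5 Build 3.
Build 6: waits 0, runs 0→3
Build 2: waits 3, runs 3→10
Build 4: waits 10, runs 10→18
Build 1: waits 18, runs 18→28
Build 5: waits 28, runs 28→40
Build 3: waits 40, runs 40→58
Sum = 0+3+10+18+28+40 = 99.

99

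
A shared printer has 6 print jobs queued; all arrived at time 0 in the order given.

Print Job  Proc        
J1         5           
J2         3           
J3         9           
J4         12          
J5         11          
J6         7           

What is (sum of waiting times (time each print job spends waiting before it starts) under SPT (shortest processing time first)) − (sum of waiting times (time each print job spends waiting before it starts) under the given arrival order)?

SPT (increasing processing time): J2 J1 J6 J3 J5 J4.
J2: waits 0, runs 0→3
J1: waits 3, runs 3→8
J6: waits 8, runs 8→15
J3: waits 15, runs 15→24
J5: waits 24, runs 24→35
J4: waits 35, runs 35→47
Sum = 0+3+8+15+24+35 = 85.
FIFO (arrival order): J1 J2 J3 J4 J5 J6.
J1: waits 0, runs 0→5
J2: waits 5, runs 5→8
J3: waits 8, runs 8→17
J4: waits 17, runs 17→29
J5: waits 29, runs 29→40
J6: waits 40, runs 40→47
Sum = 0+5+8+17+29+40 = 99.
Difference = 85 − 99 = -14.

-14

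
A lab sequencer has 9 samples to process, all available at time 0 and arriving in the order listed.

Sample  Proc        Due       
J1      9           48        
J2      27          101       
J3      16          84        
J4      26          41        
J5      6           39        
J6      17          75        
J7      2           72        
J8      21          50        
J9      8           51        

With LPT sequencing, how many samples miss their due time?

LPT (decreasing processing time): J2 J4 J8 J6 J3 J1 J9 J5 J7.
J2: 0→27, due 101, tardiness 0
J4: 27→53, due 41, tardiness 12
J8: 53→74, due 50, tardiness 24
J6: 74→91, due 75, tardiness 16
J3: 91→107, due 84, tardiness 23
J1: 107→116, due 48, tardiness 68
J9: 116→124, due 51, tardiness 73
J5: 124→130, due 39, tardiness 91
J7: 130→132, due 72, tardiness 60
Late samples: 8.

8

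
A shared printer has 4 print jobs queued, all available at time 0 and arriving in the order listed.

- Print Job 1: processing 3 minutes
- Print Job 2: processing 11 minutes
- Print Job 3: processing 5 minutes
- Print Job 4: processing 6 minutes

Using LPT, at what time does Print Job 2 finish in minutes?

11

LPT (decreasing processing time): Print Job 2 Print Job 4 Print Job 3 Print Job 1.
Print Job 2: 0→11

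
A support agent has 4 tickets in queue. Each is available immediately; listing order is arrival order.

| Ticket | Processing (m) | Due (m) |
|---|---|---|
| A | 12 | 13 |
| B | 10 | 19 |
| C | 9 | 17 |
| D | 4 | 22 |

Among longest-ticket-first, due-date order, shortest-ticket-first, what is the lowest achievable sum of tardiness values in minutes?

LPT (decreasing processing time): A B C D.
A: 0→12, due 13, tardiness 0
B: 12→22, due 19, tardiness 3
C: 22→31, due 17, tardiness 14
D: 31→35, due 22, tardiness 13
Sum = 0+3+14+13 = 30.
EDD (increasing due date): A C B D.
A: 0→12, due 13, tardiness 0
C: 12→21, due 17, tardiness 4
B: 21→31, due 19, tardiness 12
D: 31→35, due 22, tardiness 13
Sum = 0+4+12+13 = 29.
SPT (increasing processing time): D C B A.
D: 0→4, due 22, tardiness 0
C: 4→13, due 17, tardiness 0
B: 13→23, due 19, tardiness 4
A: 23→35, due 13, tardiness 22
Sum = 0+0+4+22 = 26.
LPT 30, EDD 29, SPT 26 → minimum 26.

26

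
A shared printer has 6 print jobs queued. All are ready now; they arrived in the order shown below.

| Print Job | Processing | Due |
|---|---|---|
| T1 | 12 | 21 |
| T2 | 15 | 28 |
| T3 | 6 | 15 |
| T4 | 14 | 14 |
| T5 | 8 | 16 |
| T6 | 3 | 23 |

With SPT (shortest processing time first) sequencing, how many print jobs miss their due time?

4

SPT (increasing processing time): T6 T3 T5 T1 T4 T2.
T6: 0→3, due 23, tardiness 0
T3: 3→9, due 15, tardiness 0
T5: 9→17, due 16, tardiness 1
T1: 17→29, due 21, tardiness 8
T4: 29→43, due 14, tardiness 29
T2: 43→58, due 28, tardiness 30
Late print jobs: 4.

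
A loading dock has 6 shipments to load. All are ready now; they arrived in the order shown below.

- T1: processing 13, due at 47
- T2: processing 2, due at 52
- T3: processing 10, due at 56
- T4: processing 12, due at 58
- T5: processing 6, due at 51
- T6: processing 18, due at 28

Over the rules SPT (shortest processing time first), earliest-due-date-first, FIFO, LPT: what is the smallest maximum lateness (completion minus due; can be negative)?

3

SPT (increasing processing time): T2 T5 T3 T4 T1 T6.
T2: 0→2, due 52, lateness -50
T5: 2→8, due 51, lateness -43
T3: 8→18, due 56, lateness -38
T4: 18→30, due 58, lateness -28
T1: 30→43, due 47, lateness -4
T6: 43→61, due 28, lateness 33
Maximum = 33.
EDD (increasing due date): T6 T1 T5 T2 T3 T4.
T6: 0→18, due 28, lateness -10
T1: 18→31, due 47, lateness -16
T5: 31→37, due 51, lateness -14
T2: 37→39, due 52, lateness -13
T3: 39→49, due 56, lateness -7
T4: 49→61, due 58, lateness 3
Maximum = 3.
FIFO (arrival order): T1 T2 T3 T4 T5 T6.
T1: 0→13, due 47, lateness -34
T2: 13→15, due 52, lateness -37
T3: 15→25, due 56, lateness -31
T4: 25→37, due 58, lateness -21
T5: 37→43, due 51, lateness -8
T6: 43→61, due 28, lateness 33
Maximum = 33.
LPT (decreasing processing time): T6 T1 T4 T3 T5 T2.
T6: 0→18, due 28, lateness -10
T1: 18→31, due 47, lateness -16
T4: 31→43, due 58, lateness -15
T3: 43→53, due 56, lateness -3
T5: 53→59, due 51, lateness 8
T2: 59→61, due 52, lateness 9
Maximum = 9.
SPT 33, EDD 3, FIFO 33, LPT 9 → minimum 3.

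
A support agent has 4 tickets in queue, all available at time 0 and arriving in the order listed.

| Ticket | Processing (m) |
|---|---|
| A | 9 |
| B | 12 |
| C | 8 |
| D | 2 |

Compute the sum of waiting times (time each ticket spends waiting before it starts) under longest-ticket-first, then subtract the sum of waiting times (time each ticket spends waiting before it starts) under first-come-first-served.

3

LPT (decreasing processing time): B A C D.
B: waits 0, runs 0→12
A: waits 12, runs 12→21
C: waits 21, runs 21→29
D: waits 29, runs 29→31
Sum = 0+12+21+29 = 62.
FIFO (arrival order): A B C D.
A: waits 0, runs 0→9
B: waits 9, runs 9→21
C: waits 21, runs 21→29
D: waits 29, runs 29→31
Sum = 0+9+21+29 = 59.
Difference = 62 − 59 = 3.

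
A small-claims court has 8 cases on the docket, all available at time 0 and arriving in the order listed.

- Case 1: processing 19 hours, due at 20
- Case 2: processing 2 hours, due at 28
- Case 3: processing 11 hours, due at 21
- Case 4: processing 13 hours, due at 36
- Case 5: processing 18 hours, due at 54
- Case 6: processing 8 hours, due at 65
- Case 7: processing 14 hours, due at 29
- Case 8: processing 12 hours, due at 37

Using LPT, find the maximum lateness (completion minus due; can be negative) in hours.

69

LPT (decreasing processing time): Case 1 Case 5 Case 7 Case 4 Case 8 Case 3 Case 6 Case 2.
Case 1: 0→19, due 20, lateness -1
Case 5: 19→37, due 54, lateness -17
Case 7: 37→51, due 29, lateness 22
Case 4: 51→64, due 36, lateness 28
Case 8: 64→76, due 37, lateness 39
Case 3: 76→87, due 21, lateness 66
Case 6: 87→95, due 65, lateness 30
Case 2: 95→97, due 28, lateness 69
Maximum = 69.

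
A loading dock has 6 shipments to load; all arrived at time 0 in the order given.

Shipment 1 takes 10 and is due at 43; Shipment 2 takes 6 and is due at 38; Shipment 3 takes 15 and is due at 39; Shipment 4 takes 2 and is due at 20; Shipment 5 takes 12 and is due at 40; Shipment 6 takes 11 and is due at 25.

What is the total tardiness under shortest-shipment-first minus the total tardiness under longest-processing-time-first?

-48

SPT (increasing processing time): Shipment 4 Shipment 2 Shipment 1 Shipment 6 Shipment 5 Shipment 3.
Shipment 4: 0→2, due 20, tardiness 0
Shipment 2: 2→8, due 38, tardiness 0
Shipment 1: 8→18, due 43, tardiness 0
Shipment 6: 18→29, due 25, tardiness 4
Shipment 5: 29→41, due 40, tardiness 1
Shipment 3: 41→56, due 39, tardiness 17
Sum = 0+0+0+4+1+17 = 22.
LPT (decreasing processing time): Shipment 3 Shipment 5 Shipment 6 Shipment 1 Shipment 2 Shipment 4.
Shipment 3: 0→15, due 39, tardiness 0
Shipment 5: 15→27, due 40, tardiness 0
Shipment 6: 27→38, due 25, tardiness 13
Shipment 1: 38→48, due 43, tardiness 5
Shipment 2: 48→54, due 38, tardiness 16
Shipment 4: 54→56, due 20, tardiness 36
Sum = 0+0+13+5+16+36 = 70.
Difference = 22 − 70 = -48.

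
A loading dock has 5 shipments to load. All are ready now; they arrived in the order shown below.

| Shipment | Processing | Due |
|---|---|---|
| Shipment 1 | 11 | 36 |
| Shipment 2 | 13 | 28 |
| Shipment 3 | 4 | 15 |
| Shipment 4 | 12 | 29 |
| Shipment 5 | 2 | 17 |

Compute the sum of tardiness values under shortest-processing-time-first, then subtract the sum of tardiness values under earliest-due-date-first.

SPT (increasing processing time): Shipment 5 Shipment 3 Shipment 1 Shipment 4 Shipment 2.
Shipment 5: 0→2, due 17, tardiness 0
Shipment 3: 2→6, due 15, tardiness 0
Shipment 1: 6→17, due 36, tardiness 0
Shipment 4: 17→29, due 29, tardiness 0
Shipment 2: 29→42, due 28, tardiness 14
Sum = 0+0+0+0+14 = 14.
EDD (increasing due date): Shipment 3 Shipment 5 Shipment 2 Shipment 4 Shipment 1.
Shipment 3: 0→4, due 15, tardiness 0
Shipment 5: 4→6, due 17, tardiness 0
Shipment 2: 6→19, due 28, tardiness 0
Shipment 4: 19→31, due 29, tardiness 2
Shipment 1: 31→42, due 36, tardiness 6
Sum = 0+0+0+2+6 = 8.
Difference = 14 − 8 = 6.

6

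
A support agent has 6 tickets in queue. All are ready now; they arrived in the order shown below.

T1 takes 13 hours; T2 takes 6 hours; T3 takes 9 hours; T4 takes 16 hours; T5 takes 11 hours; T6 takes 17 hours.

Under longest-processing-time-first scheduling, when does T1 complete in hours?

46

LPT (decreasing processing time): T6 T4 T1 T5 T3 T2.
T6: 0→17
T4: 17→33
T1: 33→46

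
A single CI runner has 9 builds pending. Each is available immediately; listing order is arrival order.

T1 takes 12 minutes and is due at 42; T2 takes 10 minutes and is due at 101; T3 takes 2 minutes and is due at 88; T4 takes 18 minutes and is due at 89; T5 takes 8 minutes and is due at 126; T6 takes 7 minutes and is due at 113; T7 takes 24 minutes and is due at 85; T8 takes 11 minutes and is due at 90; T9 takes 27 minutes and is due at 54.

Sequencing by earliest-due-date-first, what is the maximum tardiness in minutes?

4

EDD (increasing due date): T1 T9 T7 T3 T4 T8 T2 T6 T5.
T1: 0→12, due 42, tardiness 0
T9: 12→39, due 54, tardiness 0
T7: 39→63, due 85, tardiness 0
T3: 63→65, due 88, tardiness 0
T4: 65→83, due 89, tardiness 0
T8: 83→94, due 90, tardiness 4
T2: 94→104, due 101, tardiness 3
T6: 104→111, due 113, tardiness 0
T5: 111→119, due 126, tardiness 0
Maximum = 4.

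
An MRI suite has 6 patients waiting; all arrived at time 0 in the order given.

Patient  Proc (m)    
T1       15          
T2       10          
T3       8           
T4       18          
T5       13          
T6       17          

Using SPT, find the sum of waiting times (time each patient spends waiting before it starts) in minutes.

SPT (increasing processing time): T3 T2 T5 T1 T6 T4.
T3: waits 0, runs 0→8
T2: waits 8, runs 8→18
T5: waits 18, runs 18→31
T1: waits 31, runs 31→46
T6: waits 46, runs 46→63
T4: waits 63, runs 63→81
Sum = 0+8+18+31+46+63 = 166.

166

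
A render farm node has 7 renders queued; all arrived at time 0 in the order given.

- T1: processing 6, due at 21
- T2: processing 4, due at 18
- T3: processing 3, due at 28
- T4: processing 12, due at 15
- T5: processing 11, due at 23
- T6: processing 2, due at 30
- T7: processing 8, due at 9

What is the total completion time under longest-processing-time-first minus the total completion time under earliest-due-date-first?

21

LPT (decreasing processing time): T4 T5 T7 T1 T2 T3 T6.
T4: 0→12
T5: 12→23
T7: 23→31
T1: 31→37
T2: 37→41
T3: 41→44
T6: 44→46
Sum = 12+23+31+37+41+44+46 = 234.
EDD (increasing due date): T7 T4 T2 T1 T5 T3 T6.
T7: 0→8
T4: 8→20
T2: 20→24
T1: 24→30
T5: 30→41
T3: 41→44
T6: 44→46
Sum = 8+20+24+30+41+44+46 = 213.
Difference = 234 − 213 = 21.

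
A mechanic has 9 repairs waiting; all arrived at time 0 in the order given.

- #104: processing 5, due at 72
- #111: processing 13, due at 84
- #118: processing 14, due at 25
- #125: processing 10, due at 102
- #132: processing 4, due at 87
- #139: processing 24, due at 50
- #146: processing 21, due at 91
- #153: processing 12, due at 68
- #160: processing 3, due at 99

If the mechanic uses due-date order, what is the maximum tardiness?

4

EDD (increasing due date): #118 #139 #153 #104 #111 #132 #146 #160 #125.
#118: 0→14, due 25, tardiness 0
#139: 14→38, due 50, tardiness 0
#153: 38→50, due 68, tardiness 0
#104: 50→55, due 72, tardiness 0
#111: 55→68, due 84, tardiness 0
#132: 68→72, due 87, tardiness 0
#146: 72→93, due 91, tardiness 2
#160: 93→96, due 99, tardiness 0
#125: 96→106, due 102, tardiness 4
Maximum = 4.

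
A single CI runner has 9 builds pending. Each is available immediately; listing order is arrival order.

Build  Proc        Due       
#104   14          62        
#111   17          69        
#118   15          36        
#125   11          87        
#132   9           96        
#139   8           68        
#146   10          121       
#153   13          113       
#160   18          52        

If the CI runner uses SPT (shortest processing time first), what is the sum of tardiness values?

SPT (increasing processing time): #139 #132 #146 #125 #153 #104 #118 #111 #160.
#139: 0→8, due 68, tardiness 0
#132: 8→17, due 96, tardiness 0
#146: 17→27, due 121, tardiness 0
#125: 27→38, due 87, tardiness 0
#153: 38→51, due 113, tardiness 0
#104: 51→65, due 62, tardiness 3
#118: 65→80, due 36, tardiness 44
#111: 80→97, due 69, tardiness 28
#160: 97→115, due 52, tardiness 63
Sum = 0+0+0+0+0+3+44+28+63 = 138.

138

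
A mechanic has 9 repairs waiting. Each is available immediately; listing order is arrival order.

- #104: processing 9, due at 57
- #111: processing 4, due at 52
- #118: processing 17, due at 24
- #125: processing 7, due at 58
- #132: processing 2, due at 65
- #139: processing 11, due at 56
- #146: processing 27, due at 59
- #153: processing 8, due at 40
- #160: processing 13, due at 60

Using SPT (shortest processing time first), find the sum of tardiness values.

SPT (increasing processing time): #132 #111 #125 #153 #104 #139 #160 #118 #146.
#132: 0→2, due 65, tardiness 0
#111: 2→6, due 52, tardiness 0
#125: 6→13, due 58, tardiness 0
#153: 13→21, due 40, tardiness 0
#104: 21→30, due 57, tardiness 0
#139: 30→41, due 56, tardiness 0
#160: 41→54, due 60, tardiness 0
#118: 54→71, due 24, tardiness 47
#146: 71→98, due 59, tardiness 39
Sum = 0+0+0+0+0+0+0+47+39 = 86.

86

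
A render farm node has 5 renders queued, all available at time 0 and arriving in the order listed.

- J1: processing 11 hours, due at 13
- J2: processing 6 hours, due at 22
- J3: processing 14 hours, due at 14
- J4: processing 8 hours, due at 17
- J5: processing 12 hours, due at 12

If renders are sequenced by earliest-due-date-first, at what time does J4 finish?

EDD (increasing due date): J5 J1 J3 J4 J2.
J5: 0→12
J1: 12→23
J3: 23→37
J4: 37→45

45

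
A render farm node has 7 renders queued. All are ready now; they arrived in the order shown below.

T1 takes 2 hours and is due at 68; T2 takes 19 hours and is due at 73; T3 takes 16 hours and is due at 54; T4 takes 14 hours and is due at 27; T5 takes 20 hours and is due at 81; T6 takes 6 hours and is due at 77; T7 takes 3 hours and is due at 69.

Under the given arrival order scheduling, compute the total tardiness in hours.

35

FIFO (arrival order): T1 T2 T3 T4 T5 T6 T7.
T1: 0→2, due 68, tardiness 0
T2: 2→21, due 73, tardiness 0
T3: 21→37, due 54, tardiness 0
T4: 37→51, due 27, tardiness 24
T5: 51→71, due 81, tardiness 0
T6: 71→77, due 77, tardiness 0
T7: 77→80, due 69, tardiness 11
Sum = 0+0+0+24+0+0+11 = 35.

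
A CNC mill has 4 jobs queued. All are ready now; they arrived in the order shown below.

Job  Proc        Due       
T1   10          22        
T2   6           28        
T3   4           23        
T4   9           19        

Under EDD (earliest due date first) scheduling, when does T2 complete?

29

EDD (increasing due date): T4 T1 T3 T2.
T4: 0→9
T1: 9→19
T3: 19→23
T2: 23→29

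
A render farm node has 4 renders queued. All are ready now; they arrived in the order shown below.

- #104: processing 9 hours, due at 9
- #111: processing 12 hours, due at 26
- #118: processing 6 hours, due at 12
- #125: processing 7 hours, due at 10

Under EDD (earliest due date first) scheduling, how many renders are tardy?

3

EDD (increasing due date): #104 #125 #118 #111.
#104: 0→9, due 9, tardiness 0
#125: 9→16, due 10, tardiness 6
#118: 16→22, due 12, tardiness 10
#111: 22→34, due 26, tardiness 8
Late renders: 3.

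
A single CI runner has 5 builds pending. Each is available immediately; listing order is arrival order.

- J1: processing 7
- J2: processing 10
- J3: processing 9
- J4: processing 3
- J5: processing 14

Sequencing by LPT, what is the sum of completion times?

LPT (decreasing processing time): J5 J2 J3 J1 J4.
J5: 0→14
J2: 14→24
J3: 24→33
J1: 33→40
J4: 40→43
Sum = 14+24+33+40+43 = 154.

154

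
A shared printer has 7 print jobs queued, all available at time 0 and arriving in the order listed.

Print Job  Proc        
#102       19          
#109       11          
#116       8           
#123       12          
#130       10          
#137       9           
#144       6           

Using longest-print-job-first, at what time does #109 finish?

LPT (decreasing processing time): #102 #123 #109 #130 #137 #116 #144.
#102: 0→19
#123: 19→31
#109: 31→42

42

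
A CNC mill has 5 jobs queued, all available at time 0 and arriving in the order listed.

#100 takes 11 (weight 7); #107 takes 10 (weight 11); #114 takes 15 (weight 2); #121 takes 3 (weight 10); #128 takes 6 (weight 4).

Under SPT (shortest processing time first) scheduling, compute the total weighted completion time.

575

SPT (increasing processing time): #121 #128 #107 #100 #114.
#121: finishes 3, weight 10, w·C = 30
#128: finishes 9, weight 4, w·C = 36
#107: finishes 19, weight 11, w·C = 209
#100: finishes 30, weight 7, w·C = 210
#114: finishes 45, weight 2, w·C = 90
Sum = 30+36+209+210+90 = 575.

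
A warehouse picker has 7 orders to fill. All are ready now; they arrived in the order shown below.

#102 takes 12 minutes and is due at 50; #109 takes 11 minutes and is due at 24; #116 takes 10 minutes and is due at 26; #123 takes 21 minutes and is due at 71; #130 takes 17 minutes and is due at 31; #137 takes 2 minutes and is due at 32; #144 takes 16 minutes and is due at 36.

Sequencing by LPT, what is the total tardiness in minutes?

212

LPT (decreasing processing time): #123 #130 #144 #102 #109 #116 #137.
#123: 0→21, due 71, tardiness 0
#130: 21→38, due 31, tardiness 7
#144: 38→54, due 36, tardiness 18
#102: 54→66, due 50, tardiness 16
#109: 66→77, due 24, tardiness 53
#116: 77→87, due 26, tardiness 61
#137: 87→89, due 32, tardiness 57
Sum = 0+7+18+16+53+61+57 = 212.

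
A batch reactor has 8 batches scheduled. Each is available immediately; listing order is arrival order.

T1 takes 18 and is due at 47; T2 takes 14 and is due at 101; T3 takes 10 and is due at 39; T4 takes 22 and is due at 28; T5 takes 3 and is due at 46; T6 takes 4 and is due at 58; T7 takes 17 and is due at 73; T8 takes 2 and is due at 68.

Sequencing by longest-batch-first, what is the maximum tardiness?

LPT (decreasing processing time): T4 T1 T7 T2 T3 T6 T5 T8.
T4: 0→22, due 28, tardiness 0
T1: 22→40, due 47, tardiness 0
T7: 40→57, due 73, tardiness 0
T2: 57→71, due 101, tardiness 0
T3: 71→81, due 39, tardiness 42
T6: 81→85, due 58, tardiness 27
T5: 85→88, due 46, tardiness 42
T8: 88→90, due 68, tardiness 22
Maximum = 42.

42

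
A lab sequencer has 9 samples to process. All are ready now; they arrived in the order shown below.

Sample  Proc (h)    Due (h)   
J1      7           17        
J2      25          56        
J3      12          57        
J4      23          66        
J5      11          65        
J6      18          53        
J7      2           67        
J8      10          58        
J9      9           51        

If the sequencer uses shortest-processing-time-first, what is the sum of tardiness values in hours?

103

SPT (increasing processing time): J7 J1 J9 J8 J5 J3 J6 J4 J2.
J7: 0→2, due 67, tardiness 0
J1: 2→9, due 17, tardiness 0
J9: 9→18, due 51, tardiness 0
J8: 18→28, due 58, tardiness 0
J5: 28→39, due 65, tardiness 0
J3: 39→51, due 57, tardiness 0
J6: 51→69, due 53, tardiness 16
J4: 69→92, due 66, tardiness 26
J2: 92→117, due 56, tardiness 61
Sum = 0+0+0+0+0+0+16+26+61 = 103.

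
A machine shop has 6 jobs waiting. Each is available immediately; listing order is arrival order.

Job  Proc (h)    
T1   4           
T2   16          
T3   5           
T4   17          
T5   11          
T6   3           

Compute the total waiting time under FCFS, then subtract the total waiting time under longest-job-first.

FIFO (arrival order): T1 T2 T3 T4 T5 T6.
T1: waits 0, runs 0→4
T2: waits 4, runs 4→20
T3: waits 20, runs 20→25
T4: waits 25, runs 25→42
T5: waits 42, runs 42→53
T6: waits 53, runs 53→56
Sum = 0+4+20+25+42+53 = 144.
LPT (decreasing processing time): T4 T2 T5 T3 T1 T6.
T4: waits 0, runs 0→17
T2: waits 17, runs 17→33
T5: waits 33, runs 33→44
T3: waits 44, runs 44→49
T1: waits 49, runs 49→53
T6: waits 53, runs 53→56
Sum = 0+17+33+44+49+53 = 196.
Difference = 144 − 196 = -52.

-52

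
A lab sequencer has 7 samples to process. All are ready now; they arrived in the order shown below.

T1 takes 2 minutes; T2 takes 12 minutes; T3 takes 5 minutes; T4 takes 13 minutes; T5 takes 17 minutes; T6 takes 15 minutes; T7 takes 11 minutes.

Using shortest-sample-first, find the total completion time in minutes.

SPT (increasing processing time): T1 T3 T7 T2 T4 T6 T5.
T1: 0→2
T3: 2→7
T7: 7→18
T2: 18→30
T4: 30→43
T6: 43→58
T5: 58→75
Sum = 2+7+18+30+43+58+75 = 233.

233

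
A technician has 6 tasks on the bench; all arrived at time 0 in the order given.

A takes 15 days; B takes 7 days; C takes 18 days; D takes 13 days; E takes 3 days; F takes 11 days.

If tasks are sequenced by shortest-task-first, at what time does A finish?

49

SPT (increasing processing time): E B F D A C.
E: 0→3
B: 3→10
F: 10→21
D: 21→34
A: 34→49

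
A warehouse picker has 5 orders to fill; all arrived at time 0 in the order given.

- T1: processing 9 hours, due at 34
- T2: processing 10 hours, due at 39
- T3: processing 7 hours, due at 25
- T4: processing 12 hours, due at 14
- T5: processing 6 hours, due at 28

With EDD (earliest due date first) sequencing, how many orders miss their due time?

EDD (increasing due date): T4 T3 T5 T1 T2.
T4: 0→12, due 14, tardiness 0
T3: 12→19, due 25, tardiness 0
T5: 19→25, due 28, tardiness 0
T1: 25→34, due 34, tardiness 0
T2: 34→44, due 39, tardiness 5
Late orders: 1.

1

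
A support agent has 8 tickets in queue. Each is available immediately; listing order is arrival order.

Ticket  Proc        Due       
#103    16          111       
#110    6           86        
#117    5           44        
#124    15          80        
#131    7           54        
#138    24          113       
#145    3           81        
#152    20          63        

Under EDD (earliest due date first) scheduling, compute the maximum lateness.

EDD (increasing due date): #117 #131 #152 #124 #145 #110 #103 #138.
#117: 0→5, due 44, lateness -39
#131: 5→12, due 54, lateness -42
#152: 12→32, due 63, lateness -31
#124: 32→47, due 80, lateness -33
#145: 47→50, due 81, lateness -31
#110: 50→56, due 86, lateness -30
#103: 56→72, due 111, lateness -39
#138: 72→96, due 113, lateness -17
Maximum = -17.

-17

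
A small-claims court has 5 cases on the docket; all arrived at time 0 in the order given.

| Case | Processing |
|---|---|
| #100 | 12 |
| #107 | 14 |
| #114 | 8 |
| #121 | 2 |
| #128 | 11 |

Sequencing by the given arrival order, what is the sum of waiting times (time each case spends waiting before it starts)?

FIFO (arrival order): #100 #107 #114 #121 #128.
#100: waits 0, runs 0→12
#107: waits 12, runs 12→26
#114: waits 26, runs 26→34
#121: waits 34, runs 34→36
#128: waits 36, runs 36→47
Sum = 0+12+26+34+36 = 108.

108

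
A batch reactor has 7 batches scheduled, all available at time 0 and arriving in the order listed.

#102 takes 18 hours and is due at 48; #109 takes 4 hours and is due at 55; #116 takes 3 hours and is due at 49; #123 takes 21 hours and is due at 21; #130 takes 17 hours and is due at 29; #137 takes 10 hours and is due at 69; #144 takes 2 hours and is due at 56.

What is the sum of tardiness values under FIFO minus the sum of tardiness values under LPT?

-3

FIFO (arrival order): #102 #109 #116 #123 #130 #137 #144.
#102: 0→18, due 48, tardiness 0
#109: 18→22, due 55, tardiness 0
#116: 22→25, due 49, tardiness 0
#123: 25→46, due 21, tardiness 25
#130: 46→63, due 29, tardiness 34
#137: 63→73, due 69, tardiness 4
#144: 73→75, due 56, tardiness 19
Sum = 0+0+0+25+34+4+19 = 82.
LPT (decreasing processing time): #123 #102 #130 #137 #109 #116 #144.
#123: 0→21, due 21, tardiness 0
#102: 21→39, due 48, tardiness 0
#130: 39→56, due 29, tardiness 27
#137: 56→66, due 69, tardiness 0
#109: 66→70, due 55, tardiness 15
#116: 70→73, due 49, tardiness 24
#144: 73→75, due 56, tardiness 19
Sum = 0+0+27+0+15+24+19 = 85.
Difference = 82 − 85 = -3.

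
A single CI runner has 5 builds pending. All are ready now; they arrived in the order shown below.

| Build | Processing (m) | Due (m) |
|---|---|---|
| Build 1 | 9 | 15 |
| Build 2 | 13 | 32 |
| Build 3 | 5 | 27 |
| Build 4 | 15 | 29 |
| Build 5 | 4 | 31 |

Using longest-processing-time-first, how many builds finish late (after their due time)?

3

LPT (decreasing processing time): Build 4 Build 2 Build 1 Build 3 Build 5.
Build 4: 0→15, due 29, tardiness 0
Build 2: 15→28, due 32, tardiness 0
Build 1: 28→37, due 15, tardiness 22
Build 3: 37→42, due 27, tardiness 15
Build 5: 42→46, due 31, tardiness 15
Late builds: 3.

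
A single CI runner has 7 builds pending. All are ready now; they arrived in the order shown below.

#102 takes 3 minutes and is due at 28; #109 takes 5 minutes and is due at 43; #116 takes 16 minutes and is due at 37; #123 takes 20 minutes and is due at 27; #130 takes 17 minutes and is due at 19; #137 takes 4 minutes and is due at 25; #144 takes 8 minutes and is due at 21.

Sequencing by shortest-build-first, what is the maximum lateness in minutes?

SPT (increasing processing time): #102 #137 #109 #144 #116 #130 #123.
#102: 0→3, due 28, lateness -25
#137: 3→7, due 25, lateness -18
#109: 7→12, due 43, lateness -31
#144: 12→20, due 21, lateness -1
#116: 20→36, due 37, lateness -1
#130: 36→53, due 19, lateness 34
#123: 53→73, due 27, lateness 46
Maximum = 46.

46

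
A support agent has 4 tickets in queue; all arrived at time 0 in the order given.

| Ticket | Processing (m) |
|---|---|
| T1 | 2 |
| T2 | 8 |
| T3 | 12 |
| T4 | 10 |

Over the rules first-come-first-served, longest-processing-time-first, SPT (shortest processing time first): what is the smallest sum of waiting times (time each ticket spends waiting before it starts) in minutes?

32

FIFO (arrival order): T1 T2 T3 T4.
T1: waits 0, runs 0→2
T2: waits 2, runs 2→10
T3: waits 10, runs 10→22
T4: waits 22, runs 22→32
Sum = 0+2+10+22 = 34.
LPT (decreasing processing time): T3 T4 T2 T1.
T3: waits 0, runs 0→12
T4: waits 12, runs 12→22
T2: waits 22, runs 22→30
T1: waits 30, runs 30→32
Sum = 0+12+22+30 = 64.
SPT (increasing processing time): T1 T2 T4 T3.
T1: waits 0, runs 0→2
T2: waits 2, runs 2→10
T4: waits 10, runs 10→20
T3: waits 20, runs 20→32
Sum = 0+2+10+20 = 32.
FIFO 34, LPT 64, SPT 32 → minimum 32.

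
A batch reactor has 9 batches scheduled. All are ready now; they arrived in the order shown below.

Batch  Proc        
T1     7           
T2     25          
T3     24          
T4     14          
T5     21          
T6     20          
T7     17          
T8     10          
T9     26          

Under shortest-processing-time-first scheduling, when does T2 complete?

138

SPT (increasing processing time): T1 T8 T4 T7 T6 T5 T3 T2 T9.
T1: 0→7
T8: 7→17
T4: 17→31
T7: 31→48
T6: 48→68
T5: 68→89
T3: 89→113
T2: 113→138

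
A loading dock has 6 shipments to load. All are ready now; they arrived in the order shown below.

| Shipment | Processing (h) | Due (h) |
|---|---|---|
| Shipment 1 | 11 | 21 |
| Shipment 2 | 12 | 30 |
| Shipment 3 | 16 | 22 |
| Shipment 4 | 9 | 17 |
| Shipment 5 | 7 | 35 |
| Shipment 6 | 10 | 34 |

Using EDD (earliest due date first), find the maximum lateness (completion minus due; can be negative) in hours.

EDD (increasing due date): Shipment 4 Shipment 1 Shipment 3 Shipment 2 Shipment 6 Shipment 5.
Shipment 4: 0→9, due 17, lateness -8
Shipment 1: 9→20, due 21, lateness -1
Shipment 3: 20→36, due 22, lateness 14
Shipment 2: 36→48, due 30, lateness 18
Shipment 6: 48→58, due 34, lateness 24
Shipment 5: 58→65, due 35, lateness 30
Maximum = 30.

30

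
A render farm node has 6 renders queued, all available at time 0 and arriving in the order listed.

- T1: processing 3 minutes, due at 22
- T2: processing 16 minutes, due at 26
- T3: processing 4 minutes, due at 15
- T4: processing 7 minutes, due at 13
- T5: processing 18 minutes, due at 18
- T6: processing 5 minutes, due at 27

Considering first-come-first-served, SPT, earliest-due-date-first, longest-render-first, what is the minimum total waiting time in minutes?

76

FIFO (arrival order): T1 T2 T3 T4 T5 T6.
T1: waits 0, runs 0→3
T2: waits 3, runs 3→19
T3: waits 19, runs 19→23
T4: waits 23, runs 23→30
T5: waits 30, runs 30→48
T6: waits 48, runs 48→53
Sum = 0+3+19+23+30+48 = 123.
SPT (increasing processing time): T1 T3 T6 T4 T2 T5.
T1: waits 0, runs 0→3
T3: waits 3, runs 3→7
T6: waits 7, runs 7→12
T4: waits 12, runs 12→19
T2: waits 19, runs 19→35
T5: waits 35, runs 35→53
Sum = 0+3+7+12+19+35 = 76.
EDD (increasing due date): T4 T3 T5 T1 T2 T6.
T4: waits 0, runs 0→7
T3: waits 7, runs 7→11
T5: waits 11, runs 11→29
T1: waits 29, runs 29→32
T2: waits 32, runs 32→48
T6: waits 48, runs 48→53
Sum = 0+7+11+29+32+48 = 127.
LPT (decreasing processing time): T5 T2 T4 T6 T3 T1.
T5: waits 0, runs 0→18
T2: waits 18, runs 18→34
T4: waits 34, runs 34→41
T6: waits 41, runs 41→46
T3: waits 46, runs 46→50
T1: waits 50, runs 50→53
Sum = 0+18+34+41+46+50 = 189.
FIFO 123, SPT 76, EDD 127, LPT 189 → minimum 76.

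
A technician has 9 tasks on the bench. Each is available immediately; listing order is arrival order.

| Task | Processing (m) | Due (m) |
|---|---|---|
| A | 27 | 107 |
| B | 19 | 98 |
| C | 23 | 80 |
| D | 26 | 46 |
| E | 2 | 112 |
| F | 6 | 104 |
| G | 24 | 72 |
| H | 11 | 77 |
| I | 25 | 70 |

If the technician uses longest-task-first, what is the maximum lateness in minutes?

LPT (decreasing processing time): A D I G C B H F E.
A: 0→27, due 107, lateness -80
D: 27→53, due 46, lateness 7
I: 53→78, due 70, lateness 8
G: 78→102, due 72, lateness 30
C: 102→125, due 80, lateness 45
B: 125→144, due 98, lateness 46
H: 144→155, due 77, lateness 78
F: 155→161, due 104, lateness 57
E: 161→163, due 112, lateness 51
Maximum = 78.

78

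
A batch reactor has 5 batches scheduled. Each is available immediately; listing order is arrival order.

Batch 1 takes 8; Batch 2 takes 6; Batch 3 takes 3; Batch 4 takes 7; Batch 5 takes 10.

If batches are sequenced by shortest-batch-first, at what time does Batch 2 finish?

9

SPT (increasing processing time): Batch 3 Batch 2 Batch 4 Batch 1 Batch 5.
Batch 3: 0→3
Batch 2: 3→9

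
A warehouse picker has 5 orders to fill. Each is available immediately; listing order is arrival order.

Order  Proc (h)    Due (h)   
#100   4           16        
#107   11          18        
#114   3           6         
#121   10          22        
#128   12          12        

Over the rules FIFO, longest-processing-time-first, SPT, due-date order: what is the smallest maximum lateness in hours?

FIFO (arrival order): #100 #107 #114 #121 #128.
#100: 0→4, due 16, lateness -12
#107: 4→15, due 18, lateness -3
#114: 15→18, due 6, lateness 12
#121: 18→28, due 22, lateness 6
#128: 28→40, due 12, lateness 28
Maximum = 28.
LPT (decreasing processing time): #128 #107 #121 #100 #114.
#128: 0→12, due 12, lateness 0
#107: 12→23, due 18, lateness 5
#121: 23→33, due 22, lateness 11
#100: 33→37, due 16, lateness 21
#114: 37→40, due 6, lateness 34
Maximum = 34.
SPT (increasing processing time): #114 #100 #121 #107 #128.
#114: 0→3, due 6, lateness -3
#100: 3→7, due 16, lateness -9
#121: 7→17, due 22, lateness -5
#107: 17→28, due 18, lateness 10
#128: 28→40, due 12, lateness 28
Maximum = 28.
EDD (increasing due date): #114 #128 #100 #107 #121.
#114: 0→3, due 6, lateness -3
#128: 3→15, due 12, lateness 3
#100: 15→19, due 16, lateness 3
#107: 19→30, due 18, lateness 12
#121: 30→40, due 22, lateness 18
Maximum = 18.
FIFO 28, LPT 34, SPT 28, EDD 18 → minimum 18.

18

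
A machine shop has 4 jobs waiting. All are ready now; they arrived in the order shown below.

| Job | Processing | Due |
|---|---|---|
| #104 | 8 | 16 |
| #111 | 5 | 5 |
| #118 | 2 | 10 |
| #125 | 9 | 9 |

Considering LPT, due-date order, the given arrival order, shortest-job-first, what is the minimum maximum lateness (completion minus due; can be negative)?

LPT (decreasing processing time): #125 #104 #111 #118.
#125: 0→9, due 9, lateness 0
#104: 9→17, due 16, lateness 1
#111: 17→22, due 5, lateness 17
#118: 22→24, due 10, lateness 14
Maximum = 17.
EDD (increasing due date): #111 #125 #118 #104.
#111: 0→5, due 5, lateness 0
#125: 5→14, due 9, lateness 5
#118: 14→16, due 10, lateness 6
#104: 16→24, due 16, lateness 8
Maximum = 8.
FIFO (arrival order): #104 #111 #118 #125.
#104: 0→8, due 16, lateness -8
#111: 8→13, due 5, lateness 8
#118: 13→15, due 10, lateness 5
#125: 15→24, due 9, lateness 15
Maximum = 15.
SPT (increasing processing time): #118 #111 #104 #125.
#118: 0→2, due 10, lateness -8
#111: 2→7, due 5, lateness 2
#104: 7→15, due 16, lateness -1
#125: 15→24, due 9, lateness 15
Maximum = 15.
LPT 17, EDD 8, FIFO 15, SPT 15 → minimum 8.

8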